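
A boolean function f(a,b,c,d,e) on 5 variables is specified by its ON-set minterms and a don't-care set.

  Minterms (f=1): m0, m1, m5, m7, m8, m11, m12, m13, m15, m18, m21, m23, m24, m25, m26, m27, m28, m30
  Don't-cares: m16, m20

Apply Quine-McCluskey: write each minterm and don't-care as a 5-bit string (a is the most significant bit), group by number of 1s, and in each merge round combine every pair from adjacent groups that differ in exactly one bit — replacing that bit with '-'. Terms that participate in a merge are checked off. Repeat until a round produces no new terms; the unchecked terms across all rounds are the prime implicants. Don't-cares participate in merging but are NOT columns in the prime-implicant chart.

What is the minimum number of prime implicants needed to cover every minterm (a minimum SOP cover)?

[col 0] 00000*, 00001*, 00101*, 00111*, 01000*, 01011*, 01100*, 01101*, 01111*, 10000*, 10010*, 10100*, 10101*, 10111*, 11000*, 11001*, 11010*, 11011*, 11100*, 11110*
[col 1] -0000*, -0101*, -0111*, -1000*, -1011, -1100*, 0-000*, 0-101*, 0-111*, 00-01, 0000-, 001-1*, 01-00*, 01-11, 011-1*, 0110-, 1-000*, 1-010*, 1-100*, 10-00*, 100-0*, 101-1*, 1010-, 11-00*, 11-10*, 110-0*, 110-1*, 1100-*, 1101-*, 111-0*
[col 2] --000, -01-1, -1-00, 0-1-1, 1--00, 1-0-0, 11--0, 110--
Prime implicants: --000, -01-1, -1-00, -1011, 0-1-1, 00-01, 0000-, 01-11, 0110-, 1--00, 1-0-0, 1010-, 11--0, 110--
PI chart (minterm → PIs covering it):
  0 | --000,0000-
  1 | 00-01,0000-
  5 | -01-1,0-1-1,00-01
  7 | -01-1,0-1-1
  8 | --000,-1-00
  11 | -1011,01-11
  12 | -1-00,0110-
  13 | 0-1-1,0110-
  15 | 0-1-1,01-11
  18 | 1-0-0  (sole → essential)
  21 | -01-1,1010-
  23 | -01-1  (sole → essential)
  24 | --000,-1-00,1--00,1-0-0,11--0,110--
  25 | 110--  (sole → essential)
  26 | 1-0-0,11--0,110--
  27 | -1011,110--
  28 | -1-00,1--00,11--0
  30 | 11--0  (sole → essential)
Essential prime implicants: -01-1, 1-0-0, 11--0, 110--
Petrick residual → --000, 00-01, 01-11, 0110-
Minimum SOP uses 8 PIs: c'd'e' + b'ce + a'b'd'e + a'bde + a'bcd' + ac'e' + abe' + abc'

8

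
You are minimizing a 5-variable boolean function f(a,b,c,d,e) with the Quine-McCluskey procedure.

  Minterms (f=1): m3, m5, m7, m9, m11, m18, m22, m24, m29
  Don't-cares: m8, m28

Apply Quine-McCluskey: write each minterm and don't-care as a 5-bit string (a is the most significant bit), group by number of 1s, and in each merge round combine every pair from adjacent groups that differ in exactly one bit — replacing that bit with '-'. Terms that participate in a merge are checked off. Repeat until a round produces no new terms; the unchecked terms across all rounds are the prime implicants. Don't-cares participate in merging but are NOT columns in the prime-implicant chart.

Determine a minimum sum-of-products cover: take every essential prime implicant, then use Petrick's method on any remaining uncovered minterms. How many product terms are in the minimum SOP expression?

Round 0: 00011✓ 00101✓ 00111✓ 01000✓ 01001✓ 01011✓ 10010✓ 10110✓ 11000✓ 11100✓ 11101✓
Round 1: -1000 0-011 00-11 001-1 010-1 0100- 10-10 11-00 1110-
PIs = {-1000, 0-011, 00-11, 001-1, 010-1, 0100-, 10-10, 11-00, 1110-}
Coverage chart:
  m3: 0-011,00-11
  m5: 001-1 ←essential
  m7: 00-11,001-1
  m9: 010-1,0100-
  m11: 0-011,010-1
  m18: 10-10 ←essential
  m22: 10-10 ←essential
  m24: -1000,11-00
  m29: 1110- ←essential
Essential: 001-1, 10-10, 1110-
Petrick residual → -1000, 0-011, 010-1
Min cover (6 terms): bc'd'e' + a'c'de + a'b'ce + a'bc'e + ab'de' + abcd'

6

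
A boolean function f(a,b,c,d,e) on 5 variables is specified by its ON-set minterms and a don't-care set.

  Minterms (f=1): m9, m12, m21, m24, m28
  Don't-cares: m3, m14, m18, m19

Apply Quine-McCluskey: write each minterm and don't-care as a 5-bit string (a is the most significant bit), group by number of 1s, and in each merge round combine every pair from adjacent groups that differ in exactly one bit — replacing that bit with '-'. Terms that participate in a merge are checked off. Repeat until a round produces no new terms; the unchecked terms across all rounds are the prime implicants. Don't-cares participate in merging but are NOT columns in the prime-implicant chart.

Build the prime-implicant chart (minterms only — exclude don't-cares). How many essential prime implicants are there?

3

Round 0: 00011✓ 01001 01100✓ 01110✓ 10010✓ 10011✓ 10101 11000✓ 11100✓
Round 1: -0011 -1100 011-0 1001- 11-00
PIs = {-0011, -1100, 01001, 011-0, 1001-, 10101, 11-00}
Coverage chart:
  m9: 01001 ←essential
  m12: -1100,011-0
  m21: 10101 ←essential
  m24: 11-00 ←essential
  m28: -1100,11-00
Essential: 01001, 10101, 11-00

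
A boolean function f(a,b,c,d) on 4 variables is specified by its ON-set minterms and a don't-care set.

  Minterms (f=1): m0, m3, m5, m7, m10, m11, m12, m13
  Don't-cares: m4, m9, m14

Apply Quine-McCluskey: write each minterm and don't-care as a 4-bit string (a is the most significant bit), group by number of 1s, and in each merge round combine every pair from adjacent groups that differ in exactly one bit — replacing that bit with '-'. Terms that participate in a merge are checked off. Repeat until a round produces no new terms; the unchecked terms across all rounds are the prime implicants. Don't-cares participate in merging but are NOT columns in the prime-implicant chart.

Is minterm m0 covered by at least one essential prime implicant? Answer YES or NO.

size-2^0 implicants → 0000(✓)  0011(✓)  0100(✓)  0101(✓)  0111(✓)  1001(✓)  1010(✓)  1011(✓)  1100(✓)  1101(✓)  1110(✓)
size-2^1 implicants → -011  -100(✓)  -101(✓)  0-00  0-11  01-1  010-(✓)  1-01  1-10  10-1  101-  11-0  110-(✓)
size-2^2 implicants → -10-
Unchecked terms (primes): -011, -10-, 0-00, 0-11, 01-1, 1-01, 1-10, 10-1, 101-, 11-0
Minterm coverage:
  m0 ⊆ 0-00 [E]
  m3 ⊆ -011,0-11
  m5 ⊆ -10-,01-1
  m7 ⊆ 0-11,01-1
  m10 ⊆ 1-10,101-
  m11 ⊆ -011,10-1,101-
  m12 ⊆ -10-,11-0
  m13 ⊆ -10-,1-01
E = {0-00}

YES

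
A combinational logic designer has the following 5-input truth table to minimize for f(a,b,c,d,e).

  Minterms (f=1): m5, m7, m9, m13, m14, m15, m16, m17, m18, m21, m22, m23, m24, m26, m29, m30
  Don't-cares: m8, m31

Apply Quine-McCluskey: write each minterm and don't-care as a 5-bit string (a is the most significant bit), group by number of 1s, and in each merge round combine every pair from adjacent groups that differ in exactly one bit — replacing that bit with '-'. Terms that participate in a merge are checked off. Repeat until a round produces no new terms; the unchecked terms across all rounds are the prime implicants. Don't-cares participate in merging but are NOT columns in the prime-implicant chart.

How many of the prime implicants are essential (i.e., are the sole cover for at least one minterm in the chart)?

size-2^0 implicants → 00101(✓)  00111(✓)  01000(✓)  01001(✓)  01101(✓)  01110(✓)  01111(✓)  10000(✓)  10001(✓)  10010(✓)  10101(✓)  10110(✓)  10111(✓)  11000(✓)  11010(✓)  11101(✓)  11110(✓)  11111(✓)
size-2^1 implicants → -0101(✓)  -0111(✓)  -1000  -1101(✓)  -1110(✓)  -1111(✓)  0-101(✓)  0-111(✓)  001-1(✓)  01-01  0100-  011-1(✓)  0111-(✓)  1-000(✓)  1-010(✓)  1-101(✓)  1-110(✓)  1-111(✓)  10-01  10-10(✓)  100-0(✓)  1000-  101-1(✓)  1011-(✓)  11-10(✓)  110-0(✓)  111-1(✓)  1111-(✓)
size-2^2 implicants → --101(✓)  --111(✓)  -01-1(✓)  -11-1(✓)  -111-  0-1-1(✓)  1--10  1-0-0  1-1-1(✓)  1-11-
size-2^3 implicants → --1-1
Unchecked terms (primes): --1-1, -1000, -111-, 01-01, 0100-, 1--10, 1-0-0, 1-11-, 10-01, 1000-
Minterm coverage:
  m5 ⊆ --1-1 [E]
  m7 ⊆ --1-1 [E]
  m9 ⊆ 01-01,0100-
  m13 ⊆ --1-1,01-01
  m14 ⊆ -111- [E]
  m15 ⊆ --1-1,-111-
  m16 ⊆ 1-0-0,1000-
  m17 ⊆ 10-01,1000-
  m18 ⊆ 1--10,1-0-0
  m21 ⊆ --1-1,10-01
  m22 ⊆ 1--10,1-11-
  m23 ⊆ --1-1,1-11-
  m24 ⊆ -1000,1-0-0
  m26 ⊆ 1--10,1-0-0
  m29 ⊆ --1-1 [E]
  m30 ⊆ -111-,1--10,1-11-
E = {--1-1, -111-}

2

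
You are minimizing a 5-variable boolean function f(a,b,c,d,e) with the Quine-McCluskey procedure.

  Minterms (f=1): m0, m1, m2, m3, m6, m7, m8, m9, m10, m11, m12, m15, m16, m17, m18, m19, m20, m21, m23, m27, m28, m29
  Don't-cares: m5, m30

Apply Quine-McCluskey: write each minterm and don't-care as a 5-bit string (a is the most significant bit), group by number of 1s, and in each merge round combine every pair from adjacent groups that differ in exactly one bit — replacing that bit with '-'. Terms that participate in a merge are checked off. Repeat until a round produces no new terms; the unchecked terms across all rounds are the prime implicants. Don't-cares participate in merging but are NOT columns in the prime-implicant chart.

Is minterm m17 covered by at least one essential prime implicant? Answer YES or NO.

YES

[col 0] 00000*, 00001*, 00010*, 00011*, 00101*, 00110*, 00111*, 01000*, 01001*, 01010*, 01011*, 01100*, 01111*, 10000*, 10001*, 10010*, 10011*, 10100*, 10101*, 10111*, 11011*, 11100*, 11101*, 11110*
[col 1] -0000*, -0001*, -0010*, -0011*, -0101*, -0111*, -1011*, -1100, 0-000*, 0-001*, 0-010*, 0-011*, 0-111*, 00-01*, 00-10*, 00-11*, 000-0*, 000-1*, 0000-*, 0001-*, 001-1*, 0011-*, 01-00, 01-11*, 010-0*, 010-1*, 0100-*, 0101-*, 1-011*, 1-100*, 1-101*, 10-00*, 10-01*, 10-11*, 100-0*, 100-1*, 1000-*, 1001-*, 101-1*, 1010-*, 111-0, 1110-*
[col 2] --011, -0-01*, -0-11*, -00-0*, -00-1*, -000-*, -001-*, -01-1*, 0--11, 0-0-0*, 0-0-1*, 0-00-*, 0-01-*, 00--1*, 00-1-, 000--*, 010--*, 1-10-, 10--1*, 10-0-, 100--*
[col 3] -0--1, -00--, 0-0--
Prime implicants: --011, -0--1, -00--, -1100, 0--11, 0-0--, 00-1-, 01-00, 1-10-, 10-0-, 111-0
PI chart (minterm → PIs covering it):
  0 | -00--,0-0--
  1 | -0--1,-00--,0-0--
  2 | -00--,0-0--,00-1-
  3 | --011,-0--1,-00--,0--11,0-0--,00-1-
  6 | 00-1-  (sole → essential)
  7 | -0--1,0--11,00-1-
  8 | 0-0--,01-00
  9 | 0-0--  (sole → essential)
  10 | 0-0--  (sole → essential)
  11 | --011,0--11,0-0--
  12 | -1100,01-00
  15 | 0--11  (sole → essential)
  16 | -00--,10-0-
  17 | -0--1,-00--,10-0-
  18 | -00--  (sole → essential)
  19 | --011,-0--1,-00--
  20 | 1-10-,10-0-
  21 | -0--1,1-10-,10-0-
  23 | -0--1  (sole → essential)
  27 | --011  (sole → essential)
  28 | -1100,1-10-,111-0
  29 | 1-10-  (sole → essential)
Essential prime implicants: --011, -0--1, -00--, 0--11, 0-0--, 00-1-, 1-10-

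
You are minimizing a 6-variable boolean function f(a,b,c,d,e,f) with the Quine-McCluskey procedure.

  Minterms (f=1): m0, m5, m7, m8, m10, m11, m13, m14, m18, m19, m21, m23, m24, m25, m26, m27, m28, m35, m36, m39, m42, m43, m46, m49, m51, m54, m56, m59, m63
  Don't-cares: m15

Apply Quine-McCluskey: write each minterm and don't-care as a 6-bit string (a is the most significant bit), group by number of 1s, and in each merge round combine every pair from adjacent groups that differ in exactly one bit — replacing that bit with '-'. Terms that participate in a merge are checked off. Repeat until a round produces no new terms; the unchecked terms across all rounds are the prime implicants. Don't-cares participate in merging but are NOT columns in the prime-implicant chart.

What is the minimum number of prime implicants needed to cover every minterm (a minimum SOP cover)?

14

Round 0: 000000✓ 000101✓ 000111✓ 001000✓ 001010✓ 001011✓ 001101✓ 001110✓ 001111✓ 010010✓ 010011✓ 010101✓ 010111✓ 011000✓ 011001✓ 011010✓ 011011✓ 011100✓ 100011✓ 100100 100111✓ 101010✓ 101011✓ 101110✓ 110001✓ 110011✓ 110110 111000✓ 111011✓ 111111✓
Round 1: -00111 -01010✓ -01011✓ -01110✓ -10011✓ -11000 -11011✓ 0-0101✓ 0-0111✓ 0-1000✓ 0-1010✓ 0-1011✓ 00-000 00-101✓ 00-111✓ 0001-1✓ 001-10✓ 001-11✓ 0010-0✓ 00101-✓ 0011-1✓ 00111-✓ 01-010✓ 01-011✓ 010-11 01001-✓ 0101-1✓ 011-00 0110-0✓ 0110-1✓ 01100-✓ 01101-✓ 1-0011✓ 1-1011✓ 10-011✓ 100-11 101-10✓ 10101-✓ 11-011✓ 1100-1 111-11
Round 2: --1011 -01-10 -0101- -1-011 0-01-1 0-10-0 0-101- 00-1-1 001-1- 01-01- 0110-- 1--011
PIs = {--1011, -00111, -01-10, -0101-, -1-011, -11000, 0-01-1, 0-10-0, 0-101-, 00-000, 00-1-1, 001-1-, 01-01-, 010-11, 011-00, 0110--, 1--011, 100-11, 100100, 1100-1, 110110, 111-11}
Coverage chart:
  m0: 00-000 ←essential
  m5: 0-01-1,00-1-1
  m7: -00111,0-01-1,00-1-1
  m8: 0-10-0,00-000
  m10: -01-10,-0101-,0-10-0,0-101-,001-1-
  m11: --1011,-0101-,0-101-,001-1-
  m13: 00-1-1 ←essential
  m14: -01-10,001-1-
  m18: 01-01- ←essential
  m19: -1-011,01-01-,010-11
  m21: 0-01-1 ←essential
  m23: 0-01-1,010-11
  m24: -11000,0-10-0,011-00,0110--
  m25: 0110-- ←essential
  m26: 0-10-0,0-101-,01-01-,0110--
  m27: --1011,-1-011,0-101-,01-01-,0110--
  m28: 011-00 ←essential
  m35: 1--011,100-11
  m36: 100100 ←essential
  m39: -00111,100-11
  m42: -01-10,-0101-
  m43: --1011,-0101-,1--011
  m46: -01-10 ←essential
  m49: 1100-1 ←essential
  m51: -1-011,1--011,1100-1
  m54: 110110 ←essential
  m56: -11000 ←essential
  m59: --1011,-1-011,1--011,111-11
  m63: 111-11 ←essential
Essential: -01-10, -11000, 0-01-1, 00-000, 00-1-1, 01-01-, 011-00, 0110--, 100100, 1100-1, 110110, 111-11
Petrick residual → --1011, 100-11
Min cover (14 terms): cd'ef + b'cef' + bcd'e'f' + a'c'df + a'b'd'e'f' + a'b'df + a'bd'e + a'bce'f' + a'bcd' + ab'c'ef + ab'c'de'f' + abc'd'f + abc'def' + abcef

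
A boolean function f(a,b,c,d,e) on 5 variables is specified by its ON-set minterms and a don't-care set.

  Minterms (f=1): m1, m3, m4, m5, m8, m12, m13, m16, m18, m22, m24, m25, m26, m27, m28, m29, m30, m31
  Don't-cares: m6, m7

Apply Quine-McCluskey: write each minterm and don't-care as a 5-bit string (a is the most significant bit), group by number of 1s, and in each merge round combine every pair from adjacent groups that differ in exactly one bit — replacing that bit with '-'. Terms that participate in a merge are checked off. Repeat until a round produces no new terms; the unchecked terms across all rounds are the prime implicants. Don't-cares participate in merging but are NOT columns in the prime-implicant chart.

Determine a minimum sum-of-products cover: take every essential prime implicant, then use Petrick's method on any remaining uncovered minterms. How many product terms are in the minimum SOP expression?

6

[col 0] 00001*, 00011*, 00100*, 00101*, 00110*, 00111*, 01000*, 01100*, 01101*, 10000*, 10010*, 10110*, 11000*, 11001*, 11010*, 11011*, 11100*, 11101*, 11110*, 11111*
[col 1] -0110, -1000*, -1100*, -1101*, 0-100*, 0-101*, 00-01*, 00-11*, 000-1*, 001-0*, 001-1*, 0010-*, 0011-*, 01-00*, 0110-*, 1-000*, 1-010*, 1-110*, 10-10*, 100-0*, 11-00*, 11-01*, 11-10*, 11-11*, 110-0*, 110-1*, 1100-*, 1101-*, 111-0*, 111-1*, 1110-*, 1111-*
[col 2] -1-00, -110-, 0-10-, 00--1, 001--, 1--10, 1-0-0, 11--0*, 11--1*, 11-0-*, 11-1-*, 110--*, 111--*
[col 3] 11---
Prime implicants: -0110, -1-00, -110-, 0-10-, 00--1, 001--, 1--10, 1-0-0, 11---
PI chart (minterm → PIs covering it):
  1 | 00--1  (sole → essential)
  3 | 00--1  (sole → essential)
  4 | 0-10-,001--
  5 | 0-10-,00--1,001--
  8 | -1-00  (sole → essential)
  12 | -1-00,-110-,0-10-
  13 | -110-,0-10-
  16 | 1-0-0  (sole → essential)
  18 | 1--10,1-0-0
  22 | -0110,1--10
  24 | -1-00,1-0-0,11---
  25 | 11---  (sole → essential)
  26 | 1--10,1-0-0,11---
  27 | 11---  (sole → essential)
  28 | -1-00,-110-,11---
  29 | -110-,11---
  30 | 1--10,11---
  31 | 11---  (sole → essential)
Essential prime implicants: -1-00, 00--1, 1-0-0, 11---
Petrick residual → -0110, 0-10-
Minimum SOP uses 6 PIs: b'cde' + bd'e' + a'cd' + a'b'e + ac'e' + ab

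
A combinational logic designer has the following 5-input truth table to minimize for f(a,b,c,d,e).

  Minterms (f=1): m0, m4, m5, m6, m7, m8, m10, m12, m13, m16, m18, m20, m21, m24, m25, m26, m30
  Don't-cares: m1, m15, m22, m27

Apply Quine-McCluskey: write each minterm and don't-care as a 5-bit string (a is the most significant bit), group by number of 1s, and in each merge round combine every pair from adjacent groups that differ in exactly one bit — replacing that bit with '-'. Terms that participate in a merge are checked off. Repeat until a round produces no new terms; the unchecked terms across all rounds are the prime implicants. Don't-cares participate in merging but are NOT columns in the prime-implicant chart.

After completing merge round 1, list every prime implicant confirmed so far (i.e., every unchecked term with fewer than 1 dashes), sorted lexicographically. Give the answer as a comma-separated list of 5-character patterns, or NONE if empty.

[col 0] 00000*, 00001*, 00100*, 00101*, 00110*, 00111*, 01000*, 01010*, 01100*, 01101*, 01111*, 10000*, 10010*, 10100*, 10101*, 10110*, 11000*, 11001*, 11010*, 11011*, 11110*
[col 1] -0000*, -0100*, -0101*, -0110*, -1000*, -1010*, 0-000*, 0-100*, 0-101*, 0-111*, 00-00*, 00-01*, 0000-*, 001-0*, 001-1*, 0010-*, 0011-*, 01-00*, 010-0*, 011-1*, 0110-*, 1-000*, 1-010*, 1-110*, 10-00*, 10-10*, 100-0*, 101-0*, 1010-*, 11-10*, 110-0*, 110-1*, 1100-*, 1101-*
[col 2] --000, -0-00, -01-0, -010-, -10-0, 0--00, 0-1-1, 0-10-, 00-0-, 001--, 1--10, 1-0-0, 10--0, 110--
Prime implicants: --000, -0-00, -01-0, -010-, -10-0, 0--00, 0-1-1, 0-10-, 00-0-, 001--, 1--10, 1-0-0, 10--0, 110--

NONE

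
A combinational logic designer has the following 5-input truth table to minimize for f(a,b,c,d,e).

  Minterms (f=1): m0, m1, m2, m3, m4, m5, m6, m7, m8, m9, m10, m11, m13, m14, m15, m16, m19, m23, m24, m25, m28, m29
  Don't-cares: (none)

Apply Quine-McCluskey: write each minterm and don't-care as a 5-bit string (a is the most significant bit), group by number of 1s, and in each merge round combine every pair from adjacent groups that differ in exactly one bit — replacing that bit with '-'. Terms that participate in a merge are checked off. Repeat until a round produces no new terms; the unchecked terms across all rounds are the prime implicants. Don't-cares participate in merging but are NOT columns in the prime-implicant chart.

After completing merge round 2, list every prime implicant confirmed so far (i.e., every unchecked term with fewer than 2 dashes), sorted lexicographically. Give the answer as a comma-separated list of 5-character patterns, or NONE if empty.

size-2^0 implicants → 00000(✓)  00001(✓)  00010(✓)  00011(✓)  00100(✓)  00101(✓)  00110(✓)  00111(✓)  01000(✓)  01001(✓)  01010(✓)  01011(✓)  01101(✓)  01110(✓)  01111(✓)  10000(✓)  10011(✓)  10111(✓)  11000(✓)  11001(✓)  11100(✓)  11101(✓)
size-2^1 implicants → -0000(✓)  -0011(✓)  -0111(✓)  -1000(✓)  -1001(✓)  -1101(✓)  0-000(✓)  0-001(✓)  0-010(✓)  0-011(✓)  0-101(✓)  0-110(✓)  0-111(✓)  00-00(✓)  00-01(✓)  00-10(✓)  00-11(✓)  000-0(✓)  000-1(✓)  0000-(✓)  0001-(✓)  001-0(✓)  001-1(✓)  0010-(✓)  0011-(✓)  01-01(✓)  01-10(✓)  01-11(✓)  010-0(✓)  010-1(✓)  0100-(✓)  0101-(✓)  011-1(✓)  0111-(✓)  1-000(✓)  10-11(✓)  11-00(✓)  11-01(✓)  1100-(✓)  1110-(✓)
size-2^2 implicants → --000  -0-11  -1-01  -100-  0--01(✓)  0--10(✓)  0--11(✓)  0-0-0(✓)  0-0-1(✓)  0-00-(✓)  0-01-(✓)  0-1-1(✓)  0-11-(✓)  00--0(✓)  00--1(✓)  00-0-(✓)  00-1-(✓)  000--(✓)  001--(✓)  01--1(✓)  01-1-(✓)  010--(✓)  11-0-
size-2^3 implicants → 0---1  0--1-  0-0--  00---
Unchecked terms (primes): --000, -0-11, -1-01, -100-, 0---1, 0--1-, 0-0--, 00---, 11-0-

NONE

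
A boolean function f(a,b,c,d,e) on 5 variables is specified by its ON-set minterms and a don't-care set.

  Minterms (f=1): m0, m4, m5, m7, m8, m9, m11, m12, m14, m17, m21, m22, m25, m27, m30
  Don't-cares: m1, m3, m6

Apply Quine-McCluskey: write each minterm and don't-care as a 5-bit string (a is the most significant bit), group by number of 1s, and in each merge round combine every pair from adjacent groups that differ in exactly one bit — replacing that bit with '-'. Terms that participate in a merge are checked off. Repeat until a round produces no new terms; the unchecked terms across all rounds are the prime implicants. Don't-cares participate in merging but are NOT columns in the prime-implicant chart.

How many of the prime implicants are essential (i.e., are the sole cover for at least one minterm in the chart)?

size-2^0 implicants → 00000(✓)  00001(✓)  00011(✓)  00100(✓)  00101(✓)  00110(✓)  00111(✓)  01000(✓)  01001(✓)  01011(✓)  01100(✓)  01110(✓)  10001(✓)  10101(✓)  10110(✓)  11001(✓)  11011(✓)  11110(✓)
size-2^1 implicants → -0001(✓)  -0101(✓)  -0110(✓)  -1001(✓)  -1011(✓)  -1110(✓)  0-000(✓)  0-001(✓)  0-011(✓)  0-100(✓)  0-110(✓)  00-00(✓)  00-01(✓)  00-11(✓)  000-1(✓)  0000-(✓)  001-0(✓)  001-1(✓)  0010-(✓)  0011-(✓)  01-00(✓)  010-1(✓)  0100-(✓)  011-0(✓)  1-001(✓)  1-110(✓)  10-01(✓)  110-1(✓)
size-2^2 implicants → --001  --110  -0-01  -10-1  0--00  0-0-1  0-00-  0-1-0  00--1  00-0-  001--
Unchecked terms (primes): --001, --110, -0-01, -10-1, 0--00, 0-0-1, 0-00-, 0-1-0, 00--1, 00-0-, 001--
Minterm coverage:
  m0 ⊆ 0--00,0-00-,00-0-
  m4 ⊆ 0--00,0-1-0,00-0-,001--
  m5 ⊆ -0-01,00--1,00-0-,001--
  m7 ⊆ 00--1,001--
  m8 ⊆ 0--00,0-00-
  m9 ⊆ --001,-10-1,0-0-1,0-00-
  m11 ⊆ -10-1,0-0-1
  m12 ⊆ 0--00,0-1-0
  m14 ⊆ --110,0-1-0
  m17 ⊆ --001,-0-01
  m21 ⊆ -0-01 [E]
  m22 ⊆ --110 [E]
  m25 ⊆ --001,-10-1
  m27 ⊆ -10-1 [E]
  m30 ⊆ --110 [E]
E = {--110, -0-01, -10-1}

3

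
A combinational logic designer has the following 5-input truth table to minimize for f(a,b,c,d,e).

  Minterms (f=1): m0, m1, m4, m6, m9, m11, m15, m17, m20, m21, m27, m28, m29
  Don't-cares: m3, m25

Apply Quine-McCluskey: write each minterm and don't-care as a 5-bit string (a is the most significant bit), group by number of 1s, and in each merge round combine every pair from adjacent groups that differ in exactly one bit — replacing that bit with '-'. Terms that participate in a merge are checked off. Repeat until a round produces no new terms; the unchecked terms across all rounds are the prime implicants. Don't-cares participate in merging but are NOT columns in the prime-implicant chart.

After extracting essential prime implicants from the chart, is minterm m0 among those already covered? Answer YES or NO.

NO

Round 0: 00000✓ 00001✓ 00011✓ 00100✓ 00110✓ 01001✓ 01011✓ 01111✓ 10001✓ 10100✓ 10101✓ 11001✓ 11011✓ 11100✓ 11101✓
Round 1: -0001✓ -0100 -1001✓ -1011✓ 0-001✓ 0-011✓ 00-00 000-1✓ 0000- 001-0 01-11 010-1✓ 1-001✓ 1-100✓ 1-101✓ 10-01✓ 1010-✓ 11-01✓ 110-1✓ 1110-✓
Round 2: --001 -10-1 0-0-1 1--01 1-10-
PIs = {--001, -0100, -10-1, 0-0-1, 00-00, 0000-, 001-0, 01-11, 1--01, 1-10-}
Coverage chart:
  m0: 00-00,0000-
  m1: --001,0-0-1,0000-
  m4: -0100,00-00,001-0
  m6: 001-0 ←essential
  m9: --001,-10-1,0-0-1
  m11: -10-1,0-0-1,01-11
  m15: 01-11 ←essential
  m17: --001,1--01
  m20: -0100,1-10-
  m21: 1--01,1-10-
  m27: -10-1 ←essential
  m28: 1-10- ←essential
  m29: 1--01,1-10-
Essential: -10-1, 001-0, 01-11, 1-10-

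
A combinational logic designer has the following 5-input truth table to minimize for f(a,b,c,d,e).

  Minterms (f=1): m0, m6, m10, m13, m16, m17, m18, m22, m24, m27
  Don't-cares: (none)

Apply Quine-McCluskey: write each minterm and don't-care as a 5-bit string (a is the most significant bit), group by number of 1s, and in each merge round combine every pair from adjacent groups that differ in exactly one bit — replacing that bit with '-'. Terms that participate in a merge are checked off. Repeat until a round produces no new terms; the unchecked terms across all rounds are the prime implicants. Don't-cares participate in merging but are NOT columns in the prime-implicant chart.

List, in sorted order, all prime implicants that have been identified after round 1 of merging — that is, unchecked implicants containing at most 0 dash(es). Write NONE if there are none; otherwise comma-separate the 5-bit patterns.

01010, 01101, 11011

[col 0] 00000*, 00110*, 01010, 01101, 10000*, 10001*, 10010*, 10110*, 11000*, 11011
[col 1] -0000, -0110, 1-000, 10-10, 100-0, 1000-
Prime implicants: -0000, -0110, 01010, 01101, 1-000, 10-10, 100-0, 1000-, 11011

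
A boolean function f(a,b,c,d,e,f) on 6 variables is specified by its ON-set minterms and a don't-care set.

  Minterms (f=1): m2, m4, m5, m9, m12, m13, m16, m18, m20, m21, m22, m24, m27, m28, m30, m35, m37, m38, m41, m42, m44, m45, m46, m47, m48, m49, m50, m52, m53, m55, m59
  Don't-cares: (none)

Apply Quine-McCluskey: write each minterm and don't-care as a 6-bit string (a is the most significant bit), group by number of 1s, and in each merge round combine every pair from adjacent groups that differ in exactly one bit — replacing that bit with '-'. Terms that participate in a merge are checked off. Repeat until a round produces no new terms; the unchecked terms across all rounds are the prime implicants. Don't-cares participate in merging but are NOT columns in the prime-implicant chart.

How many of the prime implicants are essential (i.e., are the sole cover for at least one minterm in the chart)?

12

[col 0] 000010*, 000100*, 000101*, 001001*, 001100*, 001101*, 010000*, 010010*, 010100*, 010101*, 010110*, 011000*, 011011*, 011100*, 011110*, 100011, 100101*, 100110*, 101001*, 101010*, 101100*, 101101*, 101110*, 101111*, 110000*, 110001*, 110010*, 110100*, 110101*, 110111*, 111011*
[col 1] -00101*, -01001*, -01100*, -01101*, -10000*, -10010*, -10100*, -10101*, -11011, 0-0010, 0-0100*, 0-0101*, 0-1100*, 00-100*, 00-101*, 00010-*, 001-01*, 00110-*, 01-000*, 01-100*, 01-110*, 010-00*, 010-10*, 0100-0*, 0101-0*, 01010-*, 011-00*, 0111-0*, 1-0101*, 10-101*, 10-110, 101-01*, 101-10, 1011-0*, 1011-1*, 10110-*, 10111-*, 110-00*, 110-01*, 1100-0*, 11000-*, 1101-1, 11010-*
[col 2] --0101, -0-101, -01-01, -0110-, -10-00, -100-0, -1010-, 0--100, 0-010-, 00-10-, 01--00, 01-1-0, 010--0, 1011--, 110-0-
Prime implicants: --0101, -0-101, -01-01, -0110-, -10-00, -100-0, -1010-, -11011, 0--100, 0-0010, 0-010-, 00-10-, 01--00, 01-1-0, 010--0, 10-110, 100011, 101-10, 1011--, 110-0-, 1101-1
PI chart (minterm → PIs covering it):
  2 | 0-0010  (sole → essential)
  4 | 0--100,0-010-,00-10-
  5 | --0101,-0-101,0-010-,00-10-
  9 | -01-01  (sole → essential)
  12 | -0110-,0--100,00-10-
  13 | -0-101,-01-01,-0110-,00-10-
  16 | -10-00,-100-0,01--00,010--0
  18 | -100-0,0-0010,010--0
  20 | -10-00,-1010-,0--100,0-010-,01--00,01-1-0,010--0
  21 | --0101,-1010-,0-010-
  22 | 01-1-0,010--0
  24 | 01--00  (sole → essential)
  27 | -11011  (sole → essential)
  28 | 0--100,01--00,01-1-0
  30 | 01-1-0  (sole → essential)
  35 | 100011  (sole → essential)
  37 | --0101,-0-101
  38 | 10-110  (sole → essential)
  41 | -01-01  (sole → essential)
  42 | 101-10  (sole → essential)
  44 | -0110-,1011--
  45 | -0-101,-01-01,-0110-,1011--
  46 | 10-110,101-10,1011--
  47 | 1011--  (sole → essential)
  48 | -10-00,-100-0,110-0-
  49 | 110-0-  (sole → essential)
  50 | -100-0  (sole → essential)
  52 | -10-00,-1010-,110-0-
  53 | --0101,-1010-,110-0-,1101-1
  55 | 1101-1  (sole → essential)
  59 | -11011  (sole → essential)
Essential prime implicants: -01-01, -100-0, -11011, 0-0010, 01--00, 01-1-0, 10-110, 100011, 101-10, 1011--, 110-0-, 1101-1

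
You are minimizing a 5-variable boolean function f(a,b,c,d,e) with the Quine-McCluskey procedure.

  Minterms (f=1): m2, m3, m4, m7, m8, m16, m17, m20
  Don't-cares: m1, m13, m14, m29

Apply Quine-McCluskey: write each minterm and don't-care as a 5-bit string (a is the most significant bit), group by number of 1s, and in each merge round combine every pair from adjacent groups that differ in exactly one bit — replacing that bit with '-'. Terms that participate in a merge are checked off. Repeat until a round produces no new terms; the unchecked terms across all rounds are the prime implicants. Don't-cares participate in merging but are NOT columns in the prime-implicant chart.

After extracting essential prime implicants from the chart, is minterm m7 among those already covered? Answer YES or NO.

[col 0] 00001*, 00010*, 00011*, 00100*, 00111*, 01000, 01101*, 01110, 10000*, 10001*, 10100*, 11101*
[col 1] -0001, -0100, -1101, 00-11, 000-1, 0001-, 10-00, 1000-
Prime implicants: -0001, -0100, -1101, 00-11, 000-1, 0001-, 01000, 01110, 10-00, 1000-
PI chart (minterm → PIs covering it):
  2 | 0001-  (sole → essential)
  3 | 00-11,000-1,0001-
  4 | -0100  (sole → essential)
  7 | 00-11  (sole → essential)
  8 | 01000  (sole → essential)
  16 | 10-00,1000-
  17 | -0001,1000-
  20 | -0100,10-00
Essential prime implicants: -0100, 00-11, 0001-, 01000

YES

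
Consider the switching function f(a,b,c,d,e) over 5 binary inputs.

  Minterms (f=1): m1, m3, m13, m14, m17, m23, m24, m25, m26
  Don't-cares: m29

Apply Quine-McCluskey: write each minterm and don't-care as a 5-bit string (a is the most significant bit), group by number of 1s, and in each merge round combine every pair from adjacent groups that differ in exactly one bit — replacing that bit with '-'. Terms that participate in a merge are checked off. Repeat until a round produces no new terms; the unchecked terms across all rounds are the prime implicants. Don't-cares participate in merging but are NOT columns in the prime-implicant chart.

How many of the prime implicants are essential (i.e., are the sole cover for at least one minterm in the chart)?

Round 0: 00001✓ 00011✓ 01101✓ 01110 10001✓ 10111 11000✓ 11001✓ 11010✓ 11101✓
Round 1: -0001 -1101 000-1 1-001 11-01 110-0 1100-
PIs = {-0001, -1101, 000-1, 01110, 1-001, 10111, 11-01, 110-0, 1100-}
Coverage chart:
  m1: -0001,000-1
  m3: 000-1 ←essential
  m13: -1101 ←essential
  m14: 01110 ←essential
  m17: -0001,1-001
  m23: 10111 ←essential
  m24: 110-0,1100-
  m25: 1-001,11-01,1100-
  m26: 110-0 ←essential
Essential: -1101, 000-1, 01110, 10111, 110-0

5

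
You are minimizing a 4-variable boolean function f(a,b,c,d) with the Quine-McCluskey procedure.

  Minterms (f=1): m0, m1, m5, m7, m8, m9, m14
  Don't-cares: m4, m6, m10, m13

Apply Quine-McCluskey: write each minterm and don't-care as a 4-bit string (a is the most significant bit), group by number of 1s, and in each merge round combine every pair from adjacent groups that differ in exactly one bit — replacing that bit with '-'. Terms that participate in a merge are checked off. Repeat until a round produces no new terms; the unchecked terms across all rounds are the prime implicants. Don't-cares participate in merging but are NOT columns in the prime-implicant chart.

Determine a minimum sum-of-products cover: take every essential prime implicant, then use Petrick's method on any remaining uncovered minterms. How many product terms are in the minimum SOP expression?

3

[col 0] 0000*, 0001*, 0100*, 0101*, 0110*, 0111*, 1000*, 1001*, 1010*, 1101*, 1110*
[col 1] -000*, -001*, -101*, -110, 0-00*, 0-01*, 000-*, 01-0*, 01-1*, 010-*, 011-*, 1-01*, 1-10, 10-0, 100-*
[col 2] --01, -00-, 0-0-, 01--
Prime implicants: --01, -00-, -110, 0-0-, 01--, 1-10, 10-0
PI chart (minterm → PIs covering it):
  0 | -00-,0-0-
  1 | --01,-00-,0-0-
  5 | --01,0-0-,01--
  7 | 01--  (sole → essential)
  8 | -00-,10-0
  9 | --01,-00-
  14 | -110,1-10
Essential prime implicants: 01--
Petrick residual → -00-, -110
Minimum SOP uses 3 PIs: b'c' + bcd' + a'b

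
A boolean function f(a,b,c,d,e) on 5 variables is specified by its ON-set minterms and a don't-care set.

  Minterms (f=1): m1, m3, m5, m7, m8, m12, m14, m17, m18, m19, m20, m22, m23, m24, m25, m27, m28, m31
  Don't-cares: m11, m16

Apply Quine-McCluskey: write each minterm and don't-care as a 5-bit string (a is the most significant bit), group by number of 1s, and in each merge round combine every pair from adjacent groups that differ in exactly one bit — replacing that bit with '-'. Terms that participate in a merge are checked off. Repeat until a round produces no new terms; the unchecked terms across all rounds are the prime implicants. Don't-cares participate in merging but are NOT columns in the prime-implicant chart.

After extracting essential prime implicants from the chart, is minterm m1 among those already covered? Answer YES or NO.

[col 0] 00001*, 00011*, 00101*, 00111*, 01000*, 01011*, 01100*, 01110*, 10000*, 10001*, 10010*, 10011*, 10100*, 10110*, 10111*, 11000*, 11001*, 11011*, 11100*, 11111*
[col 1] -0001*, -0011*, -0111*, -1000*, -1011*, -1100*, 0-011*, 00-01*, 00-11*, 000-1*, 001-1*, 01-00*, 011-0, 1-000*, 1-001*, 1-011*, 1-100*, 1-111*, 10-00*, 10-10*, 10-11*, 100-0*, 100-1*, 1000-*, 1001-*, 101-0*, 1011-*, 11-00*, 11-11*, 110-1*, 1100-*
[col 2] --011, -0-11, -00-1, -1-00, 00--1, 1--00, 1--11, 1-0-1, 1-00-, 10--0, 10-1-, 100--
Prime implicants: --011, -0-11, -00-1, -1-00, 00--1, 011-0, 1--00, 1--11, 1-0-1, 1-00-, 10--0, 10-1-, 100--
PI chart (minterm → PIs covering it):
  1 | -00-1,00--1
  3 | --011,-0-11,-00-1,00--1
  5 | 00--1  (sole → essential)
  7 | -0-11,00--1
  8 | -1-00  (sole → essential)
  12 | -1-00,011-0
  14 | 011-0  (sole → essential)
  17 | -00-1,1-0-1,1-00-,100--
  18 | 10--0,10-1-,100--
  19 | --011,-0-11,-00-1,1--11,1-0-1,10-1-,100--
  20 | 1--00,10--0
  22 | 10--0,10-1-
  23 | -0-11,1--11,10-1-
  24 | -1-00,1--00,1-00-
  25 | 1-0-1,1-00-
  27 | --011,1--11,1-0-1
  28 | -1-00,1--00
  31 | 1--11  (sole → essential)
Essential prime implicants: -1-00, 00--1, 011-0, 1--11

YES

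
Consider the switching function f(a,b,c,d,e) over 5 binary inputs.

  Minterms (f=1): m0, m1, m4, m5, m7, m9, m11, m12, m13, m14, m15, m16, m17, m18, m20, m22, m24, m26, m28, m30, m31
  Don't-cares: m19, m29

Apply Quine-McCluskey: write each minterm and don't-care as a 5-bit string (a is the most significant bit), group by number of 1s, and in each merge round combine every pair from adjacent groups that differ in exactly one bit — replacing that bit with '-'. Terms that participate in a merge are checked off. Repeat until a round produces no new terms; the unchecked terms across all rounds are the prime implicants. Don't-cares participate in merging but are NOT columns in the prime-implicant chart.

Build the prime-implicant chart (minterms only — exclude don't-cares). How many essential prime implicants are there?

Round 0: 00000✓ 00001✓ 00100✓ 00101✓ 00111✓ 01001✓ 01011✓ 01100✓ 01101✓ 01110✓ 01111✓ 10000✓ 10001✓ 10010✓ 10011✓ 10100✓ 10110✓ 11000✓ 11010✓ 11100✓ 11101✓ 11110✓ 11111✓
Round 1: -0000✓ -0001✓ -0100✓ -1100✓ -1101✓ -1110✓ -1111✓ 0-001✓ 0-100✓ 0-101✓ 0-111✓ 00-00✓ 00-01✓ 0000-✓ 001-1✓ 0010-✓ 01-01✓ 01-11✓ 010-1✓ 011-0✓ 011-1✓ 0110-✓ 0111-✓ 1-000✓ 1-010✓ 1-100✓ 1-110✓ 10-00✓ 10-10✓ 100-0✓ 100-1✓ 1000-✓ 1001-✓ 101-0✓ 11-00✓ 11-10✓ 110-0✓ 111-0✓ 111-1✓ 1110-✓ 1111-✓
Round 2: --100 -0-00 -000- -11-0✓ -11-1✓ -110-✓ -111-✓ 0--01 0-1-1 0-10- 00-0- 01--1 011--✓ 1--00✓ 1--10✓ 1-0-0✓ 1-1-0✓ 10--0✓ 100-- 11--0✓ 111--✓
Round 3: -11-- 1---0
PIs = {--100, -0-00, -000-, -11--, 0--01, 0-1-1, 0-10-, 00-0-, 01--1, 1---0, 100--}
Coverage chart:
  m0: -0-00,-000-,00-0-
  m1: -000-,0--01,00-0-
  m4: --100,-0-00,0-10-,00-0-
  m5: 0--01,0-1-1,0-10-,00-0-
  m7: 0-1-1 ←essential
  m9: 0--01,01--1
  m11: 01--1 ←essential
  m12: --100,-11--,0-10-
  m13: -11--,0--01,0-1-1,0-10-,01--1
  m14: -11-- ←essential
  m15: -11--,0-1-1,01--1
  m16: -0-00,-000-,1---0,100--
  m17: -000-,100--
  m18: 1---0,100--
  m20: --100,-0-00,1---0
  m22: 1---0 ←essential
  m24: 1---0 ←essential
  m26: 1---0 ←essential
  m28: --100,-11--,1---0
  m30: -11--,1---0
  m31: -11-- ←essential
Essential: -11--, 0-1-1, 01--1, 1---0

4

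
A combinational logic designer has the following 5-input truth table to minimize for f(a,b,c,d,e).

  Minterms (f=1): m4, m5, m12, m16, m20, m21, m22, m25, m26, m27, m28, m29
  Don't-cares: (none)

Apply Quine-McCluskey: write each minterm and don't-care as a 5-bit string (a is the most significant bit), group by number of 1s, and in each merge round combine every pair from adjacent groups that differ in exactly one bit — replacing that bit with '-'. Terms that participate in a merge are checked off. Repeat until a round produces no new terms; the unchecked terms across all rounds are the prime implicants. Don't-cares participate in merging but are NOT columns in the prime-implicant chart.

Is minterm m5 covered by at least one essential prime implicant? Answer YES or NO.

size-2^0 implicants → 00100(✓)  00101(✓)  01100(✓)  10000(✓)  10100(✓)  10101(✓)  10110(✓)  11001(✓)  11010(✓)  11011(✓)  11100(✓)  11101(✓)
size-2^1 implicants → -0100(✓)  -0101(✓)  -1100(✓)  0-100(✓)  0010-(✓)  1-100(✓)  1-101(✓)  10-00  101-0  1010-(✓)  11-01  110-1  1101-  1110-(✓)
size-2^2 implicants → --100  -010-  1-10-
Unchecked terms (primes): --100, -010-, 1-10-, 10-00, 101-0, 11-01, 110-1, 1101-
Minterm coverage:
  m4 ⊆ --100,-010-
  m5 ⊆ -010- [E]
  m12 ⊆ --100 [E]
  m16 ⊆ 10-00 [E]
  m20 ⊆ --100,-010-,1-10-,10-00,101-0
  m21 ⊆ -010-,1-10-
  m22 ⊆ 101-0 [E]
  m25 ⊆ 11-01,110-1
  m26 ⊆ 1101- [E]
  m27 ⊆ 110-1,1101-
  m28 ⊆ --100,1-10-
  m29 ⊆ 1-10-,11-01
E = {--100, -010-, 10-00, 101-0, 1101-}

YES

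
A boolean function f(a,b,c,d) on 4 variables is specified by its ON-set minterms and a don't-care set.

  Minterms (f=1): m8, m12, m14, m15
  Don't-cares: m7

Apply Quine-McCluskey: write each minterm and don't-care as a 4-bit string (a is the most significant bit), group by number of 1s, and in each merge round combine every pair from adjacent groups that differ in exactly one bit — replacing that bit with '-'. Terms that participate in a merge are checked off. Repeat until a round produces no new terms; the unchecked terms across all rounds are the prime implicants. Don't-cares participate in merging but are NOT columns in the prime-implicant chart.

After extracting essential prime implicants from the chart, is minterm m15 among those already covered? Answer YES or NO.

NO

Round 0: 0111✓ 1000✓ 1100✓ 1110✓ 1111✓
Round 1: -111 1-00 11-0 111-
PIs = {-111, 1-00, 11-0, 111-}
Coverage chart:
  m8: 1-00 ←essential
  m12: 1-00,11-0
  m14: 11-0,111-
  m15: -111,111-
Essential: 1-00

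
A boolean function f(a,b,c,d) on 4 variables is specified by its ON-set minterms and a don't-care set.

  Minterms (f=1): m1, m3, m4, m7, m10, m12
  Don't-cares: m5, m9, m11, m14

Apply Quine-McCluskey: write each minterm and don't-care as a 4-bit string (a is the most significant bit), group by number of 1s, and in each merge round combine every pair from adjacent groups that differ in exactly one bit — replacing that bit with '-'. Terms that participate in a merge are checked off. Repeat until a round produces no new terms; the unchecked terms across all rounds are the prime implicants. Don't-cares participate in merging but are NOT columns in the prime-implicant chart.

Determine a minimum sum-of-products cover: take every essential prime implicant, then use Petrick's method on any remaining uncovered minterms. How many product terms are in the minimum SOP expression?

3

[col 0] 0001*, 0011*, 0100*, 0101*, 0111*, 1001*, 1010*, 1011*, 1100*, 1110*
[col 1] -001*, -011*, -100, 0-01*, 0-11*, 00-1*, 01-1*, 010-, 1-10, 10-1*, 101-, 11-0
[col 2] -0-1, 0--1
Prime implicants: -0-1, -100, 0--1, 010-, 1-10, 101-, 11-0
PI chart (minterm → PIs covering it):
  1 | -0-1,0--1
  3 | -0-1,0--1
  4 | -100,010-
  7 | 0--1  (sole → essential)
  10 | 1-10,101-
  12 | -100,11-0
Essential prime implicants: 0--1
Petrick residual → -100, 1-10
Minimum SOP uses 3 PIs: bc'd' + a'd + acd'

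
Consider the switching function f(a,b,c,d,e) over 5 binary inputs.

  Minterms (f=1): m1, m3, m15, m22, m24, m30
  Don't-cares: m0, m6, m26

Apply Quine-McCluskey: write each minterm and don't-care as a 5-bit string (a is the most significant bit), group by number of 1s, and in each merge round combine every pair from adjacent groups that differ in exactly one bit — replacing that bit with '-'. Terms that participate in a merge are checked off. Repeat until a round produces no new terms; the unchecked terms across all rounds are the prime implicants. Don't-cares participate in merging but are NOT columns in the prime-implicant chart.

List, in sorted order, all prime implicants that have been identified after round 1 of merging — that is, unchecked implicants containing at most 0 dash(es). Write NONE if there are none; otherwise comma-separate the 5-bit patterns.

[col 0] 00000*, 00001*, 00011*, 00110*, 01111, 10110*, 11000*, 11010*, 11110*
[col 1] -0110, 000-1, 0000-, 1-110, 11-10, 110-0
Prime implicants: -0110, 000-1, 0000-, 01111, 1-110, 11-10, 110-0

01111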